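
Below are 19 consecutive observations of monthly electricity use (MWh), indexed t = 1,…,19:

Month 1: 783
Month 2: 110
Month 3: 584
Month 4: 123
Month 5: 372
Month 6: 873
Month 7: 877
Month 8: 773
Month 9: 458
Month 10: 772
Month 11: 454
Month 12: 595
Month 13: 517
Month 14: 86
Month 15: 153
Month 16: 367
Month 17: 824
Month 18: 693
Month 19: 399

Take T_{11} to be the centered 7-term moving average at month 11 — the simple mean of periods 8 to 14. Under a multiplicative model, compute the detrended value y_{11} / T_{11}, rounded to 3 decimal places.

Trend T_11 = (773 + 458 + 772 + 454 + 595 + 517 + 86) / 7 = 3655/7 = 522.14286
Ratio to trend: 454 / 522.14286 = 0.869

0.869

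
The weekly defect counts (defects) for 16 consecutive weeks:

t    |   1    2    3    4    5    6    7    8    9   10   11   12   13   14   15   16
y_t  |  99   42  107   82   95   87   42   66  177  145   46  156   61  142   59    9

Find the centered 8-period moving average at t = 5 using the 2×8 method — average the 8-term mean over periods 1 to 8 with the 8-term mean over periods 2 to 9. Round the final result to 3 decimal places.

82.375

Sum over 1–8: 99 + 42 + 107 + 82 + 95 + 87 + 42 + 66 = 620
Sum over 2–9: 42 + 107 + 82 + 95 + 87 + 42 + 66 + 177 = 698
CMA at t=5 = (620 + 698) / (2·8) = 1318 / 16 = 82.375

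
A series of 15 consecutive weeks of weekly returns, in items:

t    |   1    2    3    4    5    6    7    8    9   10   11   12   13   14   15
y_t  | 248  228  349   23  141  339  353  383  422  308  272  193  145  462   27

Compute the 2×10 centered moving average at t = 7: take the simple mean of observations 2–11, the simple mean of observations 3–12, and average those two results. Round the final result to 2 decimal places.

Sum over 2–11: 228 + 349 + 23 + 141 + 339 + 353 + 383 + 422 + 308 + 272 = 2818
Sum over 3–12: 349 + 23 + 141 + 339 + 353 + 383 + 422 + 308 + 272 + 193 = 2783
CMA at t=7 = (2818 + 2783) / (2·10) = 5601 / 20 = 280.05

280.05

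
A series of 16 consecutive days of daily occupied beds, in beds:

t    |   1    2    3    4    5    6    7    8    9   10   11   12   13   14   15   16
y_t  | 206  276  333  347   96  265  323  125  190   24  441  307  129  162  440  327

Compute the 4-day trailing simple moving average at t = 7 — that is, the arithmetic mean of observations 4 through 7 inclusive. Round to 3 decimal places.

257.750

Sum of periods 4–7: 347 + 96 + 265 + 323 = 1031
Divide by 4: 1031 / 4 = 257.750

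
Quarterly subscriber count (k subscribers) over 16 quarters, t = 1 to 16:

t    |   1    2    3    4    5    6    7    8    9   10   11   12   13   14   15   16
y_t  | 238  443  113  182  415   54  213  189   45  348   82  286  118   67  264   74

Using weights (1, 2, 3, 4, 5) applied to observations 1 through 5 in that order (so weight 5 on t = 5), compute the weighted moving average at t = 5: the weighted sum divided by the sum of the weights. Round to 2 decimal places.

Weighted sum: 1·238 + 2·443 + 3·113 + 4·182 + 5·415 = 238 + 886 + 339 + 728 + 2075 = 4266
Weight total: 1 + 2 + 3 + 4 + 5 = 15
WMA = 4266 / 15 = 284.40

284.40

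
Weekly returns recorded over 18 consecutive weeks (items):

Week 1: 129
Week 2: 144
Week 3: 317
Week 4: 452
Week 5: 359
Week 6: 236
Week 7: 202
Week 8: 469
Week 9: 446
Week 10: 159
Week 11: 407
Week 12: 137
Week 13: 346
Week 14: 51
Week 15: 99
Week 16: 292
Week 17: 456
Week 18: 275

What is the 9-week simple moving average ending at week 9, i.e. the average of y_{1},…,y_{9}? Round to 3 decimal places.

306.000

Sum of periods 1–9: 129 + 144 + 317 + 452 + 359 + 236 + 202 + 469 + 446 = 2754
Divide by 9: 2754 / 9 = 306.000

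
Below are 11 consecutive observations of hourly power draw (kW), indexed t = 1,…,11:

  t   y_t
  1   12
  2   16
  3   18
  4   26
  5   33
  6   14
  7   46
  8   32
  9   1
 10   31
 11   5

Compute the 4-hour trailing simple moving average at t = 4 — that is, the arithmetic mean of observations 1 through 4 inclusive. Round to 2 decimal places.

18.00

Sum of periods 1–4: 12 + 16 + 18 + 26 = 72
Divide by 4: 72 / 4 = 18.00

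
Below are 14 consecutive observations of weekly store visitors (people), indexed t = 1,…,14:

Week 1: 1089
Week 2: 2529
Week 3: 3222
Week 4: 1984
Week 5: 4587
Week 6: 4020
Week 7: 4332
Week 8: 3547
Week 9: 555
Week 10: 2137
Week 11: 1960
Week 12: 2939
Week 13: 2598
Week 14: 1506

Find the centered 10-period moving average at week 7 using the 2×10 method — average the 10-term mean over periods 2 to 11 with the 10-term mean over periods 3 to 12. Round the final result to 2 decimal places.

Sum over 2–11: 2529 + 3222 + 1984 + 4587 + 4020 + 4332 + 3547 + 555 + 2137 + 1960 = 28873
Sum over 3–12: 3222 + 1984 + 4587 + 4020 + 4332 + 3547 + 555 + 2137 + 1960 + 2939 = 29283
CMA at t=7 = (28873 + 29283) / (2·10) = 58156 / 20 = 2907.80

2907.80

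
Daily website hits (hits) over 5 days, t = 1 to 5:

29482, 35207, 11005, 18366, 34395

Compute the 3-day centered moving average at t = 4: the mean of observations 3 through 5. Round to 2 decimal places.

Sum of periods 3–5: 11005 + 18366 + 34395 = 63766
Divide by 3: 63766 / 3 = 21255.33

21255.33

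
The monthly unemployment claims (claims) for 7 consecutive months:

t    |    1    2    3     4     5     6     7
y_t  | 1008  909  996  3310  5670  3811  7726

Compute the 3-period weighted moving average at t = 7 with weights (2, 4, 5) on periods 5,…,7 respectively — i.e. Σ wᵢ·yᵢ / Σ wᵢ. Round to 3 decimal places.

5928.545

Weighted sum: 2·5670 + 4·3811 + 5·7726 = 11340 + 15244 + 38630 = 65214
Weight total: 2 + 4 + 5 = 11
WMA = 65214 / 11 = 5928.545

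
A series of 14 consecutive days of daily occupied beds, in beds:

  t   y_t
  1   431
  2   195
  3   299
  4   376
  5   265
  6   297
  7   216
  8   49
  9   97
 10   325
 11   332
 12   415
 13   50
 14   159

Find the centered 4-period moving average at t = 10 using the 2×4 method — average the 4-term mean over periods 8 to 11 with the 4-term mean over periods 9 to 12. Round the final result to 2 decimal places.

Sum over 8–11: 49 + 97 + 325 + 332 = 803
Sum over 9–12: 97 + 325 + 332 + 415 = 1169
CMA at t=10 = (803 + 1169) / (2·4) = 1972 / 8 = 246.50

246.50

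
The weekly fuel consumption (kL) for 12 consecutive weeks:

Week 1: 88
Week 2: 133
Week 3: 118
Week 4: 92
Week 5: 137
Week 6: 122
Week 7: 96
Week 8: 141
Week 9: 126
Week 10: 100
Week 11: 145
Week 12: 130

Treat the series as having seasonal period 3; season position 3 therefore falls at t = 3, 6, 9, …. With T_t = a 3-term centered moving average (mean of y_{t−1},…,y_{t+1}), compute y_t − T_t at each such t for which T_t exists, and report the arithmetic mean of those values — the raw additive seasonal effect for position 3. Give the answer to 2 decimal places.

3.67

Season position 3 occurs at t = 3, 6, 9 (where T_t is defined).
t=3: T_3 = 114.3333; y_3 − T_3 = 118 − 114.3333 = 3.6667
t=6: T_6 = 118.3333; y_6 − T_6 = 122 − 118.3333 = 3.6667
t=9: T_9 = 122.3333; y_9 − T_9 = 126 − 122.3333 = 3.6667
Mean deviation: (3.6667 + 3.6667 + 3.6667) / 3 = 3.67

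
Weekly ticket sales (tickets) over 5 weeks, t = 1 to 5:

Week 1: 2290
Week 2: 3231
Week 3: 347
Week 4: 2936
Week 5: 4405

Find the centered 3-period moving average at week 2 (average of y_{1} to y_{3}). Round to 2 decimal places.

1956.00

Sum of periods 1–3: 2290 + 3231 + 347 = 5868
Divide by 3: 5868 / 3 = 1956.00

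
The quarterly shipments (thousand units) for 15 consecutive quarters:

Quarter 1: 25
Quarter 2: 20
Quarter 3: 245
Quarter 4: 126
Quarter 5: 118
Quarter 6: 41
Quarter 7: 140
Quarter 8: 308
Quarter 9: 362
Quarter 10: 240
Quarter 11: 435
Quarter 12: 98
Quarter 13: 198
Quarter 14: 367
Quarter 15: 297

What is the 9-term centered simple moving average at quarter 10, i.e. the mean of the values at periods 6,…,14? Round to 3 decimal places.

243.222

Sum of periods 6–14: 41 + 140 + 308 + 362 + 240 + 435 + 98 + 198 + 367 = 2189
Divide by 9: 2189 / 9 = 243.222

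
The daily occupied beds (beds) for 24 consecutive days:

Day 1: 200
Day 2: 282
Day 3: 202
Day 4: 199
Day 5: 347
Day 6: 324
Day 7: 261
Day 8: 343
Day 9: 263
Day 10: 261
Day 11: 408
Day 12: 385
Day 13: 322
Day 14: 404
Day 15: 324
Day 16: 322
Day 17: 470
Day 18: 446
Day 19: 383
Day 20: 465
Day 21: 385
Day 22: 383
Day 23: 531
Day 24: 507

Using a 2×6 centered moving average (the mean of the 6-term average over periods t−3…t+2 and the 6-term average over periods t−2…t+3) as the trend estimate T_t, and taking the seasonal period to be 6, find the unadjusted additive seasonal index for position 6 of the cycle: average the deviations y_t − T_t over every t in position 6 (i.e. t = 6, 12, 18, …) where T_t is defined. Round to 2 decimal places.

39.42

Season position 6 occurs at t = 6, 12, 18 (where T_t is defined).
t=6: T_6 = 284.4167; y_6 − T_6 = 324 − 284.4167 = 39.5833
t=12: T_12 = 345.5833; y_12 − T_12 = 385 − 345.5833 = 39.4167
t=18: T_18 = 406.7500; y_18 − T_18 = 446 − 406.7500 = 39.2500
Mean deviation: (39.5833 + 39.4167 + 39.2500) / 3 = 39.42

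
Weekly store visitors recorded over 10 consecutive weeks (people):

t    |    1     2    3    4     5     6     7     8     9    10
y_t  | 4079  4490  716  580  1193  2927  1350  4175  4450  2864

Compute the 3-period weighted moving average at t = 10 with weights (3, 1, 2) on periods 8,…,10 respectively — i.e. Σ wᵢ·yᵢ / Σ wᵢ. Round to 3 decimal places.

3783.833

Weighted sum: 3·4175 + 1·4450 + 2·2864 = 12525 + 4450 + 5728 = 22703
Weight total: 3 + 1 + 2 = 6
WMA = 22703 / 6 = 3783.833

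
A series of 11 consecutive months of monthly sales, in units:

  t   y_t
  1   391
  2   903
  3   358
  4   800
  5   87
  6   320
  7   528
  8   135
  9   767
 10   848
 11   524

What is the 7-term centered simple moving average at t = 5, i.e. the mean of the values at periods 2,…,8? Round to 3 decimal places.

447.286

Sum of periods 2–8: 903 + 358 + 800 + 87 + 320 + 528 + 135 = 3131
Divide by 7: 3131 / 7 = 447.286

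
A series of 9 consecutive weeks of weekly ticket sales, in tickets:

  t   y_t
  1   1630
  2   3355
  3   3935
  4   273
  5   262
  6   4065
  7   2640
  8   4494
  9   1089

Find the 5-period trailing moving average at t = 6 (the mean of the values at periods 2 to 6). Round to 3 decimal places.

Sum of periods 2–6: 3355 + 3935 + 273 + 262 + 4065 = 11890
Divide by 5: 11890 / 5 = 2378.000

2378.000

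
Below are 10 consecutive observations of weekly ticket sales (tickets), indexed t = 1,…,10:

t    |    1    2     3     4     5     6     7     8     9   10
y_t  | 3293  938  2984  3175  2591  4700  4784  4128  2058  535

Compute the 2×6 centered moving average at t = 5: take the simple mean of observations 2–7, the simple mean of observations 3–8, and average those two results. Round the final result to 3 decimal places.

Sum over 2–7: 938 + 2984 + 3175 + 2591 + 4700 + 4784 = 19172
Sum over 3–8: 2984 + 3175 + 2591 + 4700 + 4784 + 4128 = 22362
CMA at t=5 = (19172 + 22362) / (2·6) = 41534 / 12 = 3461.167

3461.167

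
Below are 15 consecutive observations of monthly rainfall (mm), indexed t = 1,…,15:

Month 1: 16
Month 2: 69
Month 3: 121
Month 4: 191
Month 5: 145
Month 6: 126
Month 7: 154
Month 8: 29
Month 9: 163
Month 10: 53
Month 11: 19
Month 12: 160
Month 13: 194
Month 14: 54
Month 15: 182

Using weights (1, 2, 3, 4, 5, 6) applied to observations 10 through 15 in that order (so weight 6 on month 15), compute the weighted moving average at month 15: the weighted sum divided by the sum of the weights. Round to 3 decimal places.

129.000

Weighted sum: 1·53 + 2·19 + 3·160 + 4·194 + 5·54 + 6·182 = 53 + 38 + 480 + 776 + 270 + 1092 = 2709
Weight total: 1 + 2 + 3 + 4 + 5 + 6 = 21
WMA = 2709 / 21 = 129.000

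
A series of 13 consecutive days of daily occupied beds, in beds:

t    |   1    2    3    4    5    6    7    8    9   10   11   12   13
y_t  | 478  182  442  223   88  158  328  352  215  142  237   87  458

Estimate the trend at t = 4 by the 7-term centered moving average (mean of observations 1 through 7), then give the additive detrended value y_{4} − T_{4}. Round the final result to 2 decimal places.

-48.29

Trend T_4 = (478 + 182 + 442 + 223 + 88 + 158 + 328) / 7 = 1899/7 = 271.2857
Detrended value: 223 − 271.2857 = -48.29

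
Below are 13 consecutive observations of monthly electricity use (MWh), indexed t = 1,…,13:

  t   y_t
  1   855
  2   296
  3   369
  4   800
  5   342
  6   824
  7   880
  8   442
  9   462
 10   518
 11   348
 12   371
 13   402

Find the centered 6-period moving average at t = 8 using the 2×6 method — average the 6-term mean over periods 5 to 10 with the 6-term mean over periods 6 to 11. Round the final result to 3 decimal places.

Sum over 5–10: 342 + 824 + 880 + 442 + 462 + 518 = 3468
Sum over 6–11: 824 + 880 + 442 + 462 + 518 + 348 = 3474
CMA at t=8 = (3468 + 3474) / (2·6) = 6942 / 12 = 578.500

578.500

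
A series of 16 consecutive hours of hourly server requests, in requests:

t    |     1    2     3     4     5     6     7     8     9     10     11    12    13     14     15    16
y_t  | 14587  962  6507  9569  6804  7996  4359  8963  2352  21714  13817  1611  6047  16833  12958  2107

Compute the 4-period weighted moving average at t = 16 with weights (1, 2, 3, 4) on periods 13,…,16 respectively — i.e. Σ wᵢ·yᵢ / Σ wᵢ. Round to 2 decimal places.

8701.50

Weighted sum: 1·6047 + 2·16833 + 3·12958 + 4·2107 = 6047 + 33666 + 38874 + 8428 = 87015
Weight total: 1 + 2 + 3 + 4 = 10
WMA = 87015 / 10 = 8701.50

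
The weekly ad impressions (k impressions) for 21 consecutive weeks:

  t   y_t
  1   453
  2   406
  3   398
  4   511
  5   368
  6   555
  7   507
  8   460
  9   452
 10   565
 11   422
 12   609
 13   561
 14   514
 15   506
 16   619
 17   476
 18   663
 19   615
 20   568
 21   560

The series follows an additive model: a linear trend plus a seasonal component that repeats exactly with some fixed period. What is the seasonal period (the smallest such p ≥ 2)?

First differences y_{t+1} − y_t: -47, -8, 113, -143, 187, -48, -47, -8, 113, -143, 187, -48, -47, -8, …
The difference pattern repeats every 6 terms and not for any smaller step, so p = 6.

6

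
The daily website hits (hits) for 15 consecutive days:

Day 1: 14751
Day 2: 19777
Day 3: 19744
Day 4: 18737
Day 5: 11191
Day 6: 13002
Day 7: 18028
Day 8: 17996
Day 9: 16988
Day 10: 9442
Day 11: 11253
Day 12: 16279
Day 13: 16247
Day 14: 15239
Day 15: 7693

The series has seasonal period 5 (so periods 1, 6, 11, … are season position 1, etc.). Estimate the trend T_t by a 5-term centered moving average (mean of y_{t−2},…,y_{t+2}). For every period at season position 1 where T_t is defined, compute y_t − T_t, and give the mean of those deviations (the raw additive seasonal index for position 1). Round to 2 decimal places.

Season position 1 occurs at t = 6, 11 (where T_t is defined).
t=6: T_6 = 15790.8000; y_6 − T_6 = 13002 − 15790.8000 = -2788.8000
t=11: T_11 = 14041.8000; y_11 − T_11 = 11253 − 14041.8000 = -2788.8000
Mean deviation: (-2788.8000 + -2788.8000) / 2 = -2788.80

-2788.80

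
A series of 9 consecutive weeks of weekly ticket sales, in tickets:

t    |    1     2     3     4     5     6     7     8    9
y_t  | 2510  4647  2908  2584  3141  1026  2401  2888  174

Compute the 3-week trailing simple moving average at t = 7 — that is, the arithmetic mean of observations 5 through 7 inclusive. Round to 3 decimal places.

Sum of periods 5–7: 3141 + 1026 + 2401 = 6568
Divide by 3: 6568 / 3 = 2189.333

2189.333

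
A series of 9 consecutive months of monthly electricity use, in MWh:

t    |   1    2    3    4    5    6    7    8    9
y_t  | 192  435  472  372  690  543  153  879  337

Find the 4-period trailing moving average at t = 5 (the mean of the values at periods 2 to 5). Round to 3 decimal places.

492.250

Sum of periods 2–5: 435 + 472 + 372 + 690 = 1969
Divide by 4: 1969 / 4 = 492.250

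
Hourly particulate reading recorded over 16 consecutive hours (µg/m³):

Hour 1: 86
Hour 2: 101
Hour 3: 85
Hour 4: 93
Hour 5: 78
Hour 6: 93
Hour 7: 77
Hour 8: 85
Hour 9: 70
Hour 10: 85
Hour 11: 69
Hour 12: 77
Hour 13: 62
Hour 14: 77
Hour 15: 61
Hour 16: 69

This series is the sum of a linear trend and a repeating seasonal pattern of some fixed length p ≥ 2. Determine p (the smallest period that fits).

First differences y_{t+1} − y_t: 15, -16, 8, -15, 15, -16, 8, -15, 15, -16, …
The difference pattern repeats every 4 terms and not for any smaller step, so p = 4.

4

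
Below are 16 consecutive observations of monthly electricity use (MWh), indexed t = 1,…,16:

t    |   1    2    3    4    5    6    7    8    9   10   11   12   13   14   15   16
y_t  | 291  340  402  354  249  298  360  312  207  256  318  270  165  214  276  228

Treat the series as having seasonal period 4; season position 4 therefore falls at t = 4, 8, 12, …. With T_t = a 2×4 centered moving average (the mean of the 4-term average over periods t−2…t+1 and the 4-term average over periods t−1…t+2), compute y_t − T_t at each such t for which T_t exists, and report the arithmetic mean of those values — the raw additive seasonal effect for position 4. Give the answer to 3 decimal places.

Season position 4 occurs at t = 4, 8, 12 (where T_t is defined).
t=4: T_4 = 331.00000; y_4 − T_4 = 354 − 331.00000 = 23.00000
t=8: T_8 = 289.00000; y_8 − T_8 = 312 − 289.00000 = 23.00000
t=12: T_12 = 247.00000; y_12 − T_12 = 270 − 247.00000 = 23.00000
Mean deviation: (23.00000 + 23.00000 + 23.00000) / 3 = 23.000

23.000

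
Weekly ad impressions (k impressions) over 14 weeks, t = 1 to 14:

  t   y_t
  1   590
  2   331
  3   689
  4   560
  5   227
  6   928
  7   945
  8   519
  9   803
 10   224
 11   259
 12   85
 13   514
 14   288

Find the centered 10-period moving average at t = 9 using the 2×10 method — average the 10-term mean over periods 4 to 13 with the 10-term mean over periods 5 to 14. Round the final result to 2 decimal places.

Sum over 4–13: 560 + 227 + 928 + 945 + 519 + 803 + 224 + 259 + 85 + 514 = 5064
Sum over 5–14: 227 + 928 + 945 + 519 + 803 + 224 + 259 + 85 + 514 + 288 = 4792
CMA at t=9 = (5064 + 4792) / (2·10) = 9856 / 20 = 492.80

492.80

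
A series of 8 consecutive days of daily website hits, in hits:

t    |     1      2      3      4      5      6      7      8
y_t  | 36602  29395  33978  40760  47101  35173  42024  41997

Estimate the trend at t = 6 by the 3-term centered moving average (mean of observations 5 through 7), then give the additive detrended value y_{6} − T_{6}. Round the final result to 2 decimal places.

-6259.67

Trend T_6 = (47101 + 35173 + 42024) / 3 = 124298/3 = 41432.6667
Detrended value: 35173 − 41432.6667 = -6259.67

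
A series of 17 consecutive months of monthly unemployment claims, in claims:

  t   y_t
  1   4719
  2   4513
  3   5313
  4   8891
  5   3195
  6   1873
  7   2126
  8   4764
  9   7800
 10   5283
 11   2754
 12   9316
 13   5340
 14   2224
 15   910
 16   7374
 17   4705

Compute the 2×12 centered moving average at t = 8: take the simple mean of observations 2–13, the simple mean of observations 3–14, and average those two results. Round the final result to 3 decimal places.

Sum over 2–13: 4513 + 5313 + 8891 + 3195 + 1873 + 2126 + 4764 + 7800 + 5283 + 2754 + 9316 + 5340 = 61168
Sum over 3–14: 5313 + 8891 + 3195 + 1873 + 2126 + 4764 + 7800 + 5283 + 2754 + 9316 + 5340 + 2224 = 58879
CMA at t=8 = (61168 + 58879) / (2·12) = 120047 / 24 = 5001.958

5001.958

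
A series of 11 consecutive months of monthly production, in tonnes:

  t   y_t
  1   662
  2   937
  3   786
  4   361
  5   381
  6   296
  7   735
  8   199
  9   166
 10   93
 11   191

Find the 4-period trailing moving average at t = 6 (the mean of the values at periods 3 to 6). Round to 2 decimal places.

456.00

Sum of periods 3–6: 786 + 361 + 381 + 296 = 1824
Divide by 4: 1824 / 4 = 456.00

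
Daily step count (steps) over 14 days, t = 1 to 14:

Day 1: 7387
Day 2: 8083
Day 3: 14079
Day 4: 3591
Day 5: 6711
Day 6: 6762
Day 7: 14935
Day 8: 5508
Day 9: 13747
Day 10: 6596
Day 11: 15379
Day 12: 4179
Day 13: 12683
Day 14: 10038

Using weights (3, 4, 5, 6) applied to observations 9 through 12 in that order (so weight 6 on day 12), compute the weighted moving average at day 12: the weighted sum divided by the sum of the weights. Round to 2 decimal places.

9421.89

Weighted sum: 3·13747 + 4·6596 + 5·15379 + 6·4179 = 41241 + 26384 + 76895 + 25074 = 169594
Weight total: 3 + 4 + 5 + 6 = 18
WMA = 169594 / 18 = 9421.89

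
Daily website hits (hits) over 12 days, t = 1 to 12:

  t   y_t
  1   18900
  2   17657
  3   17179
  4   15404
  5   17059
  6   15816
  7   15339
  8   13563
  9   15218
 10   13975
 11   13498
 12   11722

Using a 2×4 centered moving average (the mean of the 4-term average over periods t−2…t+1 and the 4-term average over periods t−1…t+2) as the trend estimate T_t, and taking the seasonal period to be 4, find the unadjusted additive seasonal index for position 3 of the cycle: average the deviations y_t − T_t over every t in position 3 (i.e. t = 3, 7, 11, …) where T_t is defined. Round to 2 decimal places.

Season position 3 occurs at t = 3, 7 (where T_t is defined).
t=3: T_3 = 17054.8750; y_3 − T_3 = 17179 − 17054.8750 = 124.1250
t=7: T_7 = 15214.1250; y_7 − T_7 = 15339 − 15214.1250 = 124.8750
Mean deviation: (124.1250 + 124.8750) / 2 = 124.50

124.50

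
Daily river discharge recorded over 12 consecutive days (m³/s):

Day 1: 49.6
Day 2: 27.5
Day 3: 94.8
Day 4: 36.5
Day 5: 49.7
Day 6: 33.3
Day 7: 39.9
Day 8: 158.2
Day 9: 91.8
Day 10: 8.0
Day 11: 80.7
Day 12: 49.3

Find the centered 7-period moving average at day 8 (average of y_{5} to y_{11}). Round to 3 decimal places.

Sum of periods 5–11: 49.7 + 33.3 + 39.9 + 158.2 + 91.8 + 8.0 + 80.7 = 461.6
Divide by 7: 461.6 / 7 = 65.943

65.943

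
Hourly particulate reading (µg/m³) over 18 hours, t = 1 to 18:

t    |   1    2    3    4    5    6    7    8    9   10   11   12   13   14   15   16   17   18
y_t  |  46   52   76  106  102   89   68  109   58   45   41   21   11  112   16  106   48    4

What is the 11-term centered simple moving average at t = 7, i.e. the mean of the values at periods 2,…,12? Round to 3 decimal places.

Sum of periods 2–12: 52 + 76 + 106 + 102 + 89 + 68 + 109 + 58 + 45 + 41 + 21 = 767
Divide by 11: 767 / 11 = 69.727

69.727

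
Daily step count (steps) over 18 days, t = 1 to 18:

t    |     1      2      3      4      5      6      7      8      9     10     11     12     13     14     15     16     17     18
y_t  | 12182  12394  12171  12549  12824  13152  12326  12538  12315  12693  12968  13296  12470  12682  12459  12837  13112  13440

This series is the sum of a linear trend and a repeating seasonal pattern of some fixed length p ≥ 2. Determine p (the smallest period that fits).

6

First differences y_{t+1} − y_t: 212, -223, 378, 275, 328, -826, 212, -223, 378, 275, 328, -826, 212, -223, …
The difference pattern repeats every 6 terms and not for any smaller step, so p = 6.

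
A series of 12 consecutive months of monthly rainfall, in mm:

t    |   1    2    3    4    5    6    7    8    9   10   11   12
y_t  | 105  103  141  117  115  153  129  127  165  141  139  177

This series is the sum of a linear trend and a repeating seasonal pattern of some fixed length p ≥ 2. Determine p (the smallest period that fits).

3

First differences y_{t+1} − y_t: -2, 38, -24, -2, 38, -24, -2, 38, …
The difference pattern repeats every 3 terms and not for any smaller step, so p = 3.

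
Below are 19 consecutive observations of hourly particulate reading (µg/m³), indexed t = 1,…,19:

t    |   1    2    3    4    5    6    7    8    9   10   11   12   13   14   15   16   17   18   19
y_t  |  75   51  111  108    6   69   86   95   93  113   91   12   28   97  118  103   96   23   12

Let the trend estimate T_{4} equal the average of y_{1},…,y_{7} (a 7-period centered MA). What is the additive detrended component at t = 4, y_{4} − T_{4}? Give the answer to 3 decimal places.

35.714

Trend T_4 = (75 + 51 + 111 + 108 + 6 + 69 + 86) / 7 = 506/7 = 72.28571
Detrended value: 108 − 72.28571 = 35.714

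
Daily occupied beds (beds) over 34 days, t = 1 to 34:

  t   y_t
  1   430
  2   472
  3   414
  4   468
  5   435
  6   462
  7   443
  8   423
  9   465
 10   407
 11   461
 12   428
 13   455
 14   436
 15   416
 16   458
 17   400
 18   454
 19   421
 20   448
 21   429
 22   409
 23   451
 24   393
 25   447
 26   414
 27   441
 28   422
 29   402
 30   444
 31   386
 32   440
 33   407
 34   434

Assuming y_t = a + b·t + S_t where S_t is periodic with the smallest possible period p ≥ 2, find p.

7

First differences y_{t+1} − y_t: 42, -58, 54, -33, 27, -19, -20, 42, -58, 54, -33, 27, -19, -20, 42, -58, …
The difference pattern repeats every 7 terms and not for any smaller step, so p = 7.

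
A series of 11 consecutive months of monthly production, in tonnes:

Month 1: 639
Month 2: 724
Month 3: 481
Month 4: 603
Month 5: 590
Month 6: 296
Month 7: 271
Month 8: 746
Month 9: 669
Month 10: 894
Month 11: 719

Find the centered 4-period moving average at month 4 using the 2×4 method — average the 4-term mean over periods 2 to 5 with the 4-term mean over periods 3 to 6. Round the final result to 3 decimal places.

Sum over 2–5: 724 + 481 + 603 + 590 = 2398
Sum over 3–6: 481 + 603 + 590 + 296 = 1970
CMA at t=4 = (2398 + 1970) / (2·4) = 4368 / 8 = 546.000

546.000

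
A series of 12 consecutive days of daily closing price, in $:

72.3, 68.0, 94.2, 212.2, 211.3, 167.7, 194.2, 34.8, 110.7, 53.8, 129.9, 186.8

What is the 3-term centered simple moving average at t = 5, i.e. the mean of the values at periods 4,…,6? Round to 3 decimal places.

Sum of periods 4–6: 212.2 + 211.3 + 167.7 = 591.2
Divide by 3: 591.2 / 3 = 197.067

197.067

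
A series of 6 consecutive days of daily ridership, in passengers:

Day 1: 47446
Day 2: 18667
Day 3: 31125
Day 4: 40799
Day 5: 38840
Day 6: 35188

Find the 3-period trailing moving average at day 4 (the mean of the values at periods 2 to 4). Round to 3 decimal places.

Sum of periods 2–4: 18667 + 31125 + 40799 = 90591
Divide by 3: 90591 / 3 = 30197.000

30197.000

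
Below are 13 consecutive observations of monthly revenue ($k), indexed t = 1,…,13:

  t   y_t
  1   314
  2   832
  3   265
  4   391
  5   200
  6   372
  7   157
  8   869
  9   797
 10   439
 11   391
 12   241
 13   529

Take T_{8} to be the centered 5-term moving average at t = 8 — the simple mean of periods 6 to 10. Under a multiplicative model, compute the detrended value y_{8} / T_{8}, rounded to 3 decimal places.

Trend T_8 = (372 + 157 + 869 + 797 + 439) / 5 = 2634/5 = 526.80000
Ratio to trend: 869 / 526.80000 = 1.650

1.650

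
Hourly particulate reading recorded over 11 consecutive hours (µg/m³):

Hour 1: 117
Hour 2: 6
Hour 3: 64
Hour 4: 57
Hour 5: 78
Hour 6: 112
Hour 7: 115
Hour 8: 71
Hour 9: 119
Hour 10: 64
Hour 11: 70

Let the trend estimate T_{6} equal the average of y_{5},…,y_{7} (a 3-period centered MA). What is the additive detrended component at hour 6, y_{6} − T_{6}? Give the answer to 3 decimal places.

10.333

Trend T_6 = (78 + 112 + 115) / 3 = 305/3 = 101.66667
Detrended value: 112 − 101.66667 = 10.333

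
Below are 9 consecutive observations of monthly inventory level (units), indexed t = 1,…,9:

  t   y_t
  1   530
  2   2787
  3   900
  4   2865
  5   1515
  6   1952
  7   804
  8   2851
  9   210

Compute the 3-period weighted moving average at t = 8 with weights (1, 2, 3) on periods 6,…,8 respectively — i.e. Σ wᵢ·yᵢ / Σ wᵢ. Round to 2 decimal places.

2018.83

Weighted sum: 1·1952 + 2·804 + 3·2851 = 1952 + 1608 + 8553 = 12113
Weight total: 1 + 2 + 3 = 6
WMA = 12113 / 6 = 2018.83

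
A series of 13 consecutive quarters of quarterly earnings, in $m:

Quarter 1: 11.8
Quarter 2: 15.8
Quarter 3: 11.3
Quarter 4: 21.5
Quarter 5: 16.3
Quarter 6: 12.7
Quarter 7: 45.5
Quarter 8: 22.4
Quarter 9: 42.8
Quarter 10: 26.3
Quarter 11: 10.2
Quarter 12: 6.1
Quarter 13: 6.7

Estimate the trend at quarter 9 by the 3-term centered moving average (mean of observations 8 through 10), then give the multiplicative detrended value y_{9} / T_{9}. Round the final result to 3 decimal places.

Trend T_9 = (22.4 + 42.8 + 26.3) / 3 = 91.5/3 = 30.50000
Ratio to trend: 42.8 / 30.50000 = 1.403

1.403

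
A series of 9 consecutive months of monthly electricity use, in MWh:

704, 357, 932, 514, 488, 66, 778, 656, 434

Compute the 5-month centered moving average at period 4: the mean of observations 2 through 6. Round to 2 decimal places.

Sum of periods 2–6: 357 + 932 + 514 + 488 + 66 = 2357
Divide by 5: 2357 / 5 = 471.40

471.40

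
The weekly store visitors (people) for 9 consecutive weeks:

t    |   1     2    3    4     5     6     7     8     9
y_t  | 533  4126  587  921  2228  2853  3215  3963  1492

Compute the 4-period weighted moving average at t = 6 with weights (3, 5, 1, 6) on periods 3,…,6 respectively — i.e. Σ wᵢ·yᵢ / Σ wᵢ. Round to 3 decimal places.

1714.133

Weighted sum: 3·587 + 5·921 + 1·2228 + 6·2853 = 1761 + 4605 + 2228 + 17118 = 25712
Weight total: 3 + 5 + 1 + 6 = 15
WMA = 25712 / 15 = 1714.133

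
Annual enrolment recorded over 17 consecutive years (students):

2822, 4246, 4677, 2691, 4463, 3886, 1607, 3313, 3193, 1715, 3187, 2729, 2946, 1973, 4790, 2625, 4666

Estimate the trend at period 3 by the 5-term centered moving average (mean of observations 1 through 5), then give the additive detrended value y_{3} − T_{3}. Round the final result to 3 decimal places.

Trend T_3 = (2822 + 4246 + 4677 + 2691 + 4463) / 5 = 18899/5 = 3779.80000
Detrended value: 4677 − 3779.80000 = 897.200

897.200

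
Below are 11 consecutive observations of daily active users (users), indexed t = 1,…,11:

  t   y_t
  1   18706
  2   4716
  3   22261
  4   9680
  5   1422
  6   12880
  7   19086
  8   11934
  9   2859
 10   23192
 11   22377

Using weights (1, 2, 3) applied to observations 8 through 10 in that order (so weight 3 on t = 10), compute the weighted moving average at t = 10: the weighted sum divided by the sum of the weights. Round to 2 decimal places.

Weighted sum: 1·11934 + 2·2859 + 3·23192 = 11934 + 5718 + 69576 = 87228
Weight total: 1 + 2 + 3 = 6
WMA = 87228 / 6 = 14538.00

14538.00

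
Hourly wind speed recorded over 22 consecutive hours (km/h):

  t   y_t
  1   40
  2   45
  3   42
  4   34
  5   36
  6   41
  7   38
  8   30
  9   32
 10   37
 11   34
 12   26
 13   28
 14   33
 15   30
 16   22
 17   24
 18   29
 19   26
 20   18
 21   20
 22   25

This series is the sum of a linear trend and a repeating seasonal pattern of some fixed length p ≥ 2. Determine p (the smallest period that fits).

4

First differences y_{t+1} − y_t: 5, -3, -8, 2, 5, -3, -8, 2, 5, -3, …
The difference pattern repeats every 4 terms and not for any smaller step, so p = 4.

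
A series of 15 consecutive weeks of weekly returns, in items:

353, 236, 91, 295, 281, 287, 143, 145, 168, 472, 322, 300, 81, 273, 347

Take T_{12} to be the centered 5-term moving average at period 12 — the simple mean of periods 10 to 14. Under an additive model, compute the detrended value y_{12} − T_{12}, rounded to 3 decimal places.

Trend T_12 = (472 + 322 + 300 + 81 + 273) / 5 = 1448/5 = 289.60000
Detrended value: 300 − 289.60000 = 10.400

10.400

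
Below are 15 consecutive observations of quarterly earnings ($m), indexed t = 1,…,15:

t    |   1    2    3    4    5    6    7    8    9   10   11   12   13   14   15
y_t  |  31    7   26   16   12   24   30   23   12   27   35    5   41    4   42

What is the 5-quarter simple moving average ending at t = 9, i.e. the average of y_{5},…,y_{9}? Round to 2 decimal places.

20.20

Sum of periods 5–9: 12 + 24 + 30 + 23 + 12 = 101
Divide by 5: 101 / 5 = 20.20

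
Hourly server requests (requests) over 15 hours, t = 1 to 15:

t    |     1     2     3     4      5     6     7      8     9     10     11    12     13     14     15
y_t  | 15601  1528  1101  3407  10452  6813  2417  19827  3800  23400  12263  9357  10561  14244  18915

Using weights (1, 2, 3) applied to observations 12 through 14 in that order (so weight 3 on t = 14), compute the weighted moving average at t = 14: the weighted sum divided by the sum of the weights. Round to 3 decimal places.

Weighted sum: 1·9357 + 2·10561 + 3·14244 = 9357 + 21122 + 42732 = 73211
Weight total: 1 + 2 + 3 = 6
WMA = 73211 / 6 = 12201.833

12201.833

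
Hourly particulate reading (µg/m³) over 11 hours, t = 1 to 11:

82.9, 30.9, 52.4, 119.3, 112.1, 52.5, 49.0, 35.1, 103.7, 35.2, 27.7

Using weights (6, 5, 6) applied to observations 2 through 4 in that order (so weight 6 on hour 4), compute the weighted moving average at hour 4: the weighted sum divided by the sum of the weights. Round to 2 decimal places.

68.42

Weighted sum: 6·30.9 + 5·52.4 + 6·119.3 = 185.4 + 262.0 + 715.8 = 1163.2
Weight total: 6 + 5 + 6 = 17
WMA = 1163.2 / 17 = 68.42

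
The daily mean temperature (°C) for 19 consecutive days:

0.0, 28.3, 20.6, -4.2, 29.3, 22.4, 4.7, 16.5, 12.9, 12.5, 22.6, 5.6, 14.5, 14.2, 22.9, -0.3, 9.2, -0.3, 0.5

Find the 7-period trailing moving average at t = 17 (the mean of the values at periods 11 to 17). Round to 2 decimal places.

Sum of periods 11–17: 22.6 + 5.6 + 14.5 + 14.2 + 22.9 + (-0.3) + 9.2 = 88.7
Divide by 7: 88.7 / 7 = 12.67

12.67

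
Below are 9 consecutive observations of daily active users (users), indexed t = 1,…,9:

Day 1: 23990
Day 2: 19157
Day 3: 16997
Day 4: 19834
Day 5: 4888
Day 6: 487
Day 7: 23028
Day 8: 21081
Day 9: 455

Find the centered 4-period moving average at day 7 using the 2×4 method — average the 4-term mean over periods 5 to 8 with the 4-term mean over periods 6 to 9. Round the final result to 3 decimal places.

11816.875

Sum over 5–8: 4888 + 487 + 23028 + 21081 = 49484
Sum over 6–9: 487 + 23028 + 21081 + 455 = 45051
CMA at t=7 = (49484 + 45051) / (2·4) = 94535 / 8 = 11816.875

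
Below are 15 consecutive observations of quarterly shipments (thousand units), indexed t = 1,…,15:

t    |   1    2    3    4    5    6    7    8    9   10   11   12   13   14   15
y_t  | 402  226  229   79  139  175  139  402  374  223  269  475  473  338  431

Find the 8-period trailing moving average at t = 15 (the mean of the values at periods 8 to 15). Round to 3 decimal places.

373.125

Sum of periods 8–15: 402 + 374 + 223 + 269 + 475 + 473 + 338 + 431 = 2985
Divide by 8: 2985 / 8 = 373.125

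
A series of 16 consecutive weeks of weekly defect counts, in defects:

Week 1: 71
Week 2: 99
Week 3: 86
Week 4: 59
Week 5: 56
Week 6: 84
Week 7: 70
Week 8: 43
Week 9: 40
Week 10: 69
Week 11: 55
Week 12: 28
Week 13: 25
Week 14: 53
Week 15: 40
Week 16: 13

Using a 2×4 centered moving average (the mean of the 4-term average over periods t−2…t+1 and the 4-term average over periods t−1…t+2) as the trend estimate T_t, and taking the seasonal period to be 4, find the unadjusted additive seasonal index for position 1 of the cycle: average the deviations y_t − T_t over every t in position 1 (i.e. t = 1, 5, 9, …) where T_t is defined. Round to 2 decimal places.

Season position 1 occurs at t = 5, 9, 13 (where T_t is defined).
t=5: T_5 = 69.2500; y_5 − T_5 = 56 − 69.2500 = -13.2500
t=9: T_9 = 53.6250; y_9 − T_9 = 40 − 53.6250 = -13.6250
t=13: T_13 = 38.3750; y_13 − T_13 = 25 − 38.3750 = -13.3750
Mean deviation: (-13.2500 + -13.6250 + -13.3750) / 3 = -13.42

-13.42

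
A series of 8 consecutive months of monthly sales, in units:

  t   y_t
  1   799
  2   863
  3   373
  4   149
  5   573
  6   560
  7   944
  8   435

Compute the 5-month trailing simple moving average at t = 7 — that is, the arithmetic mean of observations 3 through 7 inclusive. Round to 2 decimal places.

519.80

Sum of periods 3–7: 373 + 149 + 573 + 560 + 944 = 2599
Divide by 5: 2599 / 5 = 519.80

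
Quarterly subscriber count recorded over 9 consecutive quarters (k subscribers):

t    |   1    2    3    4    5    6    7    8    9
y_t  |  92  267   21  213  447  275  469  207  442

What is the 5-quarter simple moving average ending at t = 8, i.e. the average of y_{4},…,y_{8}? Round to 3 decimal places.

Sum of periods 4–8: 213 + 447 + 275 + 469 + 207 = 1611
Divide by 5: 1611 / 5 = 322.200

322.200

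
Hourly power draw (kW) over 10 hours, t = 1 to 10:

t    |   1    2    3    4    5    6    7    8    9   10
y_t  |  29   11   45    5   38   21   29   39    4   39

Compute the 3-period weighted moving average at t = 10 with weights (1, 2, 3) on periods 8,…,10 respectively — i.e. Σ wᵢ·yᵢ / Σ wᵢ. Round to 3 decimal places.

27.333

Weighted sum: 1·39 + 2·4 + 3·39 = 39 + 8 + 117 = 164
Weight total: 1 + 2 + 3 = 6
WMA = 164 / 6 = 27.333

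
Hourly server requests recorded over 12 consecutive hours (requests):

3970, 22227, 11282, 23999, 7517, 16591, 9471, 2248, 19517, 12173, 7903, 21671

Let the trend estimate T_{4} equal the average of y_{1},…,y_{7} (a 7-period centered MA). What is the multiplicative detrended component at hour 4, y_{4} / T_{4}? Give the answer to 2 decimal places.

1.77

Trend T_4 = (3970 + 22227 + 11282 + 23999 + 7517 + 16591 + 9471) / 7 = 95057/7 = 13579.5714
Ratio to trend: 23999 / 13579.5714 = 1.77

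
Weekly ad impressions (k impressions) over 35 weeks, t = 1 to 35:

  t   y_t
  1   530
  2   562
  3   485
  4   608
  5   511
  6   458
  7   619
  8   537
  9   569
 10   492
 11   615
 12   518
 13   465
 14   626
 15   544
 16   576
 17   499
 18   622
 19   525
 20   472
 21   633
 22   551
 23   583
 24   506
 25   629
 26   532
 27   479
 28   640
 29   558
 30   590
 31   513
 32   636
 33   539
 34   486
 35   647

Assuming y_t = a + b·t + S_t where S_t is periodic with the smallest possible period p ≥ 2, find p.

First differences y_{t+1} − y_t: 32, -77, 123, -97, -53, 161, -82, 32, -77, 123, -97, -53, 161, -82, 32, -77, …
The difference pattern repeats every 7 terms and not for any smaller step, so p = 7.

7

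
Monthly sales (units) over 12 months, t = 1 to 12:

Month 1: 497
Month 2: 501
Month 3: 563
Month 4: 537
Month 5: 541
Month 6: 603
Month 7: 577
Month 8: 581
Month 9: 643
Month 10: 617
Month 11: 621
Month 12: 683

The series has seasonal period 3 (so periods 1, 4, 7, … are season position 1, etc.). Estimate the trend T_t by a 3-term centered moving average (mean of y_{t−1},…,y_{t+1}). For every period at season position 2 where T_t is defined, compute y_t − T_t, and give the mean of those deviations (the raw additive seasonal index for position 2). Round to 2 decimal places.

-19.33

Season position 2 occurs at t = 2, 5, 8, 11 (where T_t is defined).
t=2: T_2 = 520.3333; y_2 − T_2 = 501 − 520.3333 = -19.3333
t=5: T_5 = 560.3333; y_5 − T_5 = 541 − 560.3333 = -19.3333
t=8: T_8 = 600.3333; y_8 − T_8 = 581 − 600.3333 = -19.3333
t=11: T_11 = 640.3333; y_11 − T_11 = 621 − 640.3333 = -19.3333
Mean deviation: (-19.3333 + -19.3333 + -19.3333 + -19.3333) / 4 = -19.33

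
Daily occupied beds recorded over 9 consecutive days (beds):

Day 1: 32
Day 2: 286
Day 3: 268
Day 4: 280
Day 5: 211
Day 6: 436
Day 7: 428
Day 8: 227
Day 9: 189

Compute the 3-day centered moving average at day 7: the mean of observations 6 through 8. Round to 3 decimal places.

Sum of periods 6–8: 436 + 428 + 227 = 1091
Divide by 3: 1091 / 3 = 363.667

363.667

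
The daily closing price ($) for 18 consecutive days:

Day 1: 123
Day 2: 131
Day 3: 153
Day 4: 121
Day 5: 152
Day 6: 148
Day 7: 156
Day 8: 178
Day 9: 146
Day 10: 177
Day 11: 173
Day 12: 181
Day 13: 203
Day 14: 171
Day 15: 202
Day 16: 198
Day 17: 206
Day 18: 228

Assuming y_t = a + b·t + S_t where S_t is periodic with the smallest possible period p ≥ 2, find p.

5

First differences y_{t+1} − y_t: 8, 22, -32, 31, -4, 8, 22, -32, 31, -4, 8, 22, …
The difference pattern repeats every 5 terms and not for any smaller step, so p = 5.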